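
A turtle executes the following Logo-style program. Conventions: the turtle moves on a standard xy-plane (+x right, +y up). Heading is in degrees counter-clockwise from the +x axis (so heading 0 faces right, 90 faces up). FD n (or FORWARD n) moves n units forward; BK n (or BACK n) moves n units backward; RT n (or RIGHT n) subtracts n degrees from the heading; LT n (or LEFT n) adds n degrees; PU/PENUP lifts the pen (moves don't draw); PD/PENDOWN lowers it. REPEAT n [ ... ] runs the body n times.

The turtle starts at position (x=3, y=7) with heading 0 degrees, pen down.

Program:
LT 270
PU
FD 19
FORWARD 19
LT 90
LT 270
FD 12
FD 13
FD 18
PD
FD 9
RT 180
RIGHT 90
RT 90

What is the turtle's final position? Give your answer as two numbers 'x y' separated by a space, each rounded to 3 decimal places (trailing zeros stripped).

Answer: 3 -83

Derivation:
Executing turtle program step by step:
Start: pos=(3,7), heading=0, pen down
LT 270: heading 0 -> 270
PU: pen up
FD 19: (3,7) -> (3,-12) [heading=270, move]
FD 19: (3,-12) -> (3,-31) [heading=270, move]
LT 90: heading 270 -> 0
LT 270: heading 0 -> 270
FD 12: (3,-31) -> (3,-43) [heading=270, move]
FD 13: (3,-43) -> (3,-56) [heading=270, move]
FD 18: (3,-56) -> (3,-74) [heading=270, move]
PD: pen down
FD 9: (3,-74) -> (3,-83) [heading=270, draw]
RT 180: heading 270 -> 90
RT 90: heading 90 -> 0
RT 90: heading 0 -> 270
Final: pos=(3,-83), heading=270, 1 segment(s) drawn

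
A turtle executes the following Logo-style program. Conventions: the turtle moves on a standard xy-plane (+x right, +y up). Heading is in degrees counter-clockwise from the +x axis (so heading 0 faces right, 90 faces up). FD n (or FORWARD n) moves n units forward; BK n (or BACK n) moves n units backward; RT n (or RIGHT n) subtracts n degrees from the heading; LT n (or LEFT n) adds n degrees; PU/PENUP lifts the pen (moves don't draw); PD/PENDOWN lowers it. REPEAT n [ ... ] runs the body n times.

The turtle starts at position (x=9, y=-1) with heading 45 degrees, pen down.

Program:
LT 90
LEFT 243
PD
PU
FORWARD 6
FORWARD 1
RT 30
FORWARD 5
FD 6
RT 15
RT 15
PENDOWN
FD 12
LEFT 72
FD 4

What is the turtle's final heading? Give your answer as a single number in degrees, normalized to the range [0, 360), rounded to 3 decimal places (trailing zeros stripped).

Executing turtle program step by step:
Start: pos=(9,-1), heading=45, pen down
LT 90: heading 45 -> 135
LT 243: heading 135 -> 18
PD: pen down
PU: pen up
FD 6: (9,-1) -> (14.706,0.854) [heading=18, move]
FD 1: (14.706,0.854) -> (15.657,1.163) [heading=18, move]
RT 30: heading 18 -> 348
FD 5: (15.657,1.163) -> (20.548,0.124) [heading=348, move]
FD 6: (20.548,0.124) -> (26.417,-1.124) [heading=348, move]
RT 15: heading 348 -> 333
RT 15: heading 333 -> 318
PD: pen down
FD 12: (26.417,-1.124) -> (35.335,-9.153) [heading=318, draw]
LT 72: heading 318 -> 30
FD 4: (35.335,-9.153) -> (38.799,-7.153) [heading=30, draw]
Final: pos=(38.799,-7.153), heading=30, 2 segment(s) drawn

Answer: 30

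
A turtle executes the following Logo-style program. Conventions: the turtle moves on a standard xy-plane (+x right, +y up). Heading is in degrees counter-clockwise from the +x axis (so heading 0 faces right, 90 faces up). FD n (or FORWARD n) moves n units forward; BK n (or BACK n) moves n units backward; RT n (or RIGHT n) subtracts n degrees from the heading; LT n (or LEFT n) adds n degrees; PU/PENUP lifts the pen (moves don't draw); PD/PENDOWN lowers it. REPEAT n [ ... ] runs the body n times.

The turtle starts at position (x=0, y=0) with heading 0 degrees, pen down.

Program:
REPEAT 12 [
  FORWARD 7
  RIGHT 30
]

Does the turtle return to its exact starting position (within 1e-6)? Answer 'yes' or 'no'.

Answer: yes

Derivation:
Executing turtle program step by step:
Start: pos=(0,0), heading=0, pen down
REPEAT 12 [
  -- iteration 1/12 --
  FD 7: (0,0) -> (7,0) [heading=0, draw]
  RT 30: heading 0 -> 330
  -- iteration 2/12 --
  FD 7: (7,0) -> (13.062,-3.5) [heading=330, draw]
  RT 30: heading 330 -> 300
  -- iteration 3/12 --
  FD 7: (13.062,-3.5) -> (16.562,-9.562) [heading=300, draw]
  RT 30: heading 300 -> 270
  -- iteration 4/12 --
  FD 7: (16.562,-9.562) -> (16.562,-16.562) [heading=270, draw]
  RT 30: heading 270 -> 240
  -- iteration 5/12 --
  FD 7: (16.562,-16.562) -> (13.062,-22.624) [heading=240, draw]
  RT 30: heading 240 -> 210
  -- iteration 6/12 --
  FD 7: (13.062,-22.624) -> (7,-26.124) [heading=210, draw]
  RT 30: heading 210 -> 180
  -- iteration 7/12 --
  FD 7: (7,-26.124) -> (0,-26.124) [heading=180, draw]
  RT 30: heading 180 -> 150
  -- iteration 8/12 --
  FD 7: (0,-26.124) -> (-6.062,-22.624) [heading=150, draw]
  RT 30: heading 150 -> 120
  -- iteration 9/12 --
  FD 7: (-6.062,-22.624) -> (-9.562,-16.562) [heading=120, draw]
  RT 30: heading 120 -> 90
  -- iteration 10/12 --
  FD 7: (-9.562,-16.562) -> (-9.562,-9.562) [heading=90, draw]
  RT 30: heading 90 -> 60
  -- iteration 11/12 --
  FD 7: (-9.562,-9.562) -> (-6.062,-3.5) [heading=60, draw]
  RT 30: heading 60 -> 30
  -- iteration 12/12 --
  FD 7: (-6.062,-3.5) -> (0,0) [heading=30, draw]
  RT 30: heading 30 -> 0
]
Final: pos=(0,0), heading=0, 12 segment(s) drawn

Start position: (0, 0)
Final position: (0, 0)
Distance = 0; < 1e-6 -> CLOSED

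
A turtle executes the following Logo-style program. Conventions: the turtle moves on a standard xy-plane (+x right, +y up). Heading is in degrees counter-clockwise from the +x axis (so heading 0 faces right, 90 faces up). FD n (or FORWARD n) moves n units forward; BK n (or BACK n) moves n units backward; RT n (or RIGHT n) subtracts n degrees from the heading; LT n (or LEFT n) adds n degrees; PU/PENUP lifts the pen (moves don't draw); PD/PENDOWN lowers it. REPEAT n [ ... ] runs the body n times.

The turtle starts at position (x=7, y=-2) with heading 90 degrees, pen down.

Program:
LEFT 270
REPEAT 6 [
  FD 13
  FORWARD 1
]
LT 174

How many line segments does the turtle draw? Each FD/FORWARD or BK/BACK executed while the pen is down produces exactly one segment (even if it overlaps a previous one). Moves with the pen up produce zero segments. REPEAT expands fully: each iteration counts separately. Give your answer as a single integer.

Answer: 12

Derivation:
Executing turtle program step by step:
Start: pos=(7,-2), heading=90, pen down
LT 270: heading 90 -> 0
REPEAT 6 [
  -- iteration 1/6 --
  FD 13: (7,-2) -> (20,-2) [heading=0, draw]
  FD 1: (20,-2) -> (21,-2) [heading=0, draw]
  -- iteration 2/6 --
  FD 13: (21,-2) -> (34,-2) [heading=0, draw]
  FD 1: (34,-2) -> (35,-2) [heading=0, draw]
  -- iteration 3/6 --
  FD 13: (35,-2) -> (48,-2) [heading=0, draw]
  FD 1: (48,-2) -> (49,-2) [heading=0, draw]
  -- iteration 4/6 --
  FD 13: (49,-2) -> (62,-2) [heading=0, draw]
  FD 1: (62,-2) -> (63,-2) [heading=0, draw]
  -- iteration 5/6 --
  FD 13: (63,-2) -> (76,-2) [heading=0, draw]
  FD 1: (76,-2) -> (77,-2) [heading=0, draw]
  -- iteration 6/6 --
  FD 13: (77,-2) -> (90,-2) [heading=0, draw]
  FD 1: (90,-2) -> (91,-2) [heading=0, draw]
]
LT 174: heading 0 -> 174
Final: pos=(91,-2), heading=174, 12 segment(s) drawn
Segments drawn: 12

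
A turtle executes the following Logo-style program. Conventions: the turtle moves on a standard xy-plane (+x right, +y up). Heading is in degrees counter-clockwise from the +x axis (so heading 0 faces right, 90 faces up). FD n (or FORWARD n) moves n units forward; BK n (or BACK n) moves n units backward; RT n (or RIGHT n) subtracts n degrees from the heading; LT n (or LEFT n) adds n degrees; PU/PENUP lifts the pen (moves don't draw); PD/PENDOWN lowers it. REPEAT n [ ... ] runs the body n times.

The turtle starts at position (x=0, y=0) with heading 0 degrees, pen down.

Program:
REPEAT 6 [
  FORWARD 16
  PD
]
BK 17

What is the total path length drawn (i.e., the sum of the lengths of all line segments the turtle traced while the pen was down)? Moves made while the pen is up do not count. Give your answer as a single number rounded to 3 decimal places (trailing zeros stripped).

Executing turtle program step by step:
Start: pos=(0,0), heading=0, pen down
REPEAT 6 [
  -- iteration 1/6 --
  FD 16: (0,0) -> (16,0) [heading=0, draw]
  PD: pen down
  -- iteration 2/6 --
  FD 16: (16,0) -> (32,0) [heading=0, draw]
  PD: pen down
  -- iteration 3/6 --
  FD 16: (32,0) -> (48,0) [heading=0, draw]
  PD: pen down
  -- iteration 4/6 --
  FD 16: (48,0) -> (64,0) [heading=0, draw]
  PD: pen down
  -- iteration 5/6 --
  FD 16: (64,0) -> (80,0) [heading=0, draw]
  PD: pen down
  -- iteration 6/6 --
  FD 16: (80,0) -> (96,0) [heading=0, draw]
  PD: pen down
]
BK 17: (96,0) -> (79,0) [heading=0, draw]
Final: pos=(79,0), heading=0, 7 segment(s) drawn

Segment lengths:
  seg 1: (0,0) -> (16,0), length = 16
  seg 2: (16,0) -> (32,0), length = 16
  seg 3: (32,0) -> (48,0), length = 16
  seg 4: (48,0) -> (64,0), length = 16
  seg 5: (64,0) -> (80,0), length = 16
  seg 6: (80,0) -> (96,0), length = 16
  seg 7: (96,0) -> (79,0), length = 17
Total = 113

Answer: 113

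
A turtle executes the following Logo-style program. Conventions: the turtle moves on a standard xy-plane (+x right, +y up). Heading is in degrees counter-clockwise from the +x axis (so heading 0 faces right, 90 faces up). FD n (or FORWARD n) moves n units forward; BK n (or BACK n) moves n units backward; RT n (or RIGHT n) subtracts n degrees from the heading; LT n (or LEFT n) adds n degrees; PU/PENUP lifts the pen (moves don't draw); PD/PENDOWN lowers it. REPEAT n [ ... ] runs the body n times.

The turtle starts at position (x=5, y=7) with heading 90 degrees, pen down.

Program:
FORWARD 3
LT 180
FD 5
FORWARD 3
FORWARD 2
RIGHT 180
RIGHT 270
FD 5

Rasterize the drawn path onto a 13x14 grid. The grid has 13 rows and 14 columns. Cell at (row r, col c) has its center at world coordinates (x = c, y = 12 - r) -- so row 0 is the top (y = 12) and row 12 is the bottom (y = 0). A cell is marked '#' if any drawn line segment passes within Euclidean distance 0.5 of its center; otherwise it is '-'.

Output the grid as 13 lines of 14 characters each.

Answer: --------------
--------------
-----#--------
-----#--------
-----#--------
-----#--------
-----#--------
-----#--------
-----#--------
-----#--------
-----#--------
-----#--------
######--------

Derivation:
Segment 0: (5,7) -> (5,10)
Segment 1: (5,10) -> (5,5)
Segment 2: (5,5) -> (5,2)
Segment 3: (5,2) -> (5,0)
Segment 4: (5,0) -> (-0,-0)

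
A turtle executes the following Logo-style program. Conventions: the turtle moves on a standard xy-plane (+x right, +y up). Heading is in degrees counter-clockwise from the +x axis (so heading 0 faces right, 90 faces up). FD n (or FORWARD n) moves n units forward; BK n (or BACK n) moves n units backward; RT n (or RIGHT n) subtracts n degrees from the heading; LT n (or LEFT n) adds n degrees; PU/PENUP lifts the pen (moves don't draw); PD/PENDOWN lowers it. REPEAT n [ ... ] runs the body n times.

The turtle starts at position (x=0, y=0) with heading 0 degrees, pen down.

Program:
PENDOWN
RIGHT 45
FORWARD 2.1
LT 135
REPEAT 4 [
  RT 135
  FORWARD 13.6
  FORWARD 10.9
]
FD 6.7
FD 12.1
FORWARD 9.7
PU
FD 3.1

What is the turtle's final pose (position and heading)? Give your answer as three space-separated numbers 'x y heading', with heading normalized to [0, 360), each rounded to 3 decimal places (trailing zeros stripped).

Answer: 11.633 -57.585 270

Derivation:
Executing turtle program step by step:
Start: pos=(0,0), heading=0, pen down
PD: pen down
RT 45: heading 0 -> 315
FD 2.1: (0,0) -> (1.485,-1.485) [heading=315, draw]
LT 135: heading 315 -> 90
REPEAT 4 [
  -- iteration 1/4 --
  RT 135: heading 90 -> 315
  FD 13.6: (1.485,-1.485) -> (11.102,-11.102) [heading=315, draw]
  FD 10.9: (11.102,-11.102) -> (18.809,-18.809) [heading=315, draw]
  -- iteration 2/4 --
  RT 135: heading 315 -> 180
  FD 13.6: (18.809,-18.809) -> (5.209,-18.809) [heading=180, draw]
  FD 10.9: (5.209,-18.809) -> (-5.691,-18.809) [heading=180, draw]
  -- iteration 3/4 --
  RT 135: heading 180 -> 45
  FD 13.6: (-5.691,-18.809) -> (3.926,-9.192) [heading=45, draw]
  FD 10.9: (3.926,-9.192) -> (11.633,-1.485) [heading=45, draw]
  -- iteration 4/4 --
  RT 135: heading 45 -> 270
  FD 13.6: (11.633,-1.485) -> (11.633,-15.085) [heading=270, draw]
  FD 10.9: (11.633,-15.085) -> (11.633,-25.985) [heading=270, draw]
]
FD 6.7: (11.633,-25.985) -> (11.633,-32.685) [heading=270, draw]
FD 12.1: (11.633,-32.685) -> (11.633,-44.785) [heading=270, draw]
FD 9.7: (11.633,-44.785) -> (11.633,-54.485) [heading=270, draw]
PU: pen up
FD 3.1: (11.633,-54.485) -> (11.633,-57.585) [heading=270, move]
Final: pos=(11.633,-57.585), heading=270, 12 segment(s) drawn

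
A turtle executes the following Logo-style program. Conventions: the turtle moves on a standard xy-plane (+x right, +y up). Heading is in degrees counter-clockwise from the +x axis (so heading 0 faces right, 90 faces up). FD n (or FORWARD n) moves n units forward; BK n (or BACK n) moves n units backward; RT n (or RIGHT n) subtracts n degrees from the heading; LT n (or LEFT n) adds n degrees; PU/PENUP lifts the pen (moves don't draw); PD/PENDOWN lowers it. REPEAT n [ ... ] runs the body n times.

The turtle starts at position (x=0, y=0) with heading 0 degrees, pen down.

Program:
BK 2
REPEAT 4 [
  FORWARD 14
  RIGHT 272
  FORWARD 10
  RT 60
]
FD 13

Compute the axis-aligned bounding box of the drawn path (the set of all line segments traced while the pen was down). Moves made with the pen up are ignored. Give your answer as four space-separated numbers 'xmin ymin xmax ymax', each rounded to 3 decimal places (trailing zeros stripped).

Executing turtle program step by step:
Start: pos=(0,0), heading=0, pen down
BK 2: (0,0) -> (-2,0) [heading=0, draw]
REPEAT 4 [
  -- iteration 1/4 --
  FD 14: (-2,0) -> (12,0) [heading=0, draw]
  RT 272: heading 0 -> 88
  FD 10: (12,0) -> (12.349,9.994) [heading=88, draw]
  RT 60: heading 88 -> 28
  -- iteration 2/4 --
  FD 14: (12.349,9.994) -> (24.71,16.567) [heading=28, draw]
  RT 272: heading 28 -> 116
  FD 10: (24.71,16.567) -> (20.327,25.554) [heading=116, draw]
  RT 60: heading 116 -> 56
  -- iteration 3/4 --
  FD 14: (20.327,25.554) -> (28.155,37.161) [heading=56, draw]
  RT 272: heading 56 -> 144
  FD 10: (28.155,37.161) -> (20.065,43.039) [heading=144, draw]
  RT 60: heading 144 -> 84
  -- iteration 4/4 --
  FD 14: (20.065,43.039) -> (21.528,56.962) [heading=84, draw]
  RT 272: heading 84 -> 172
  FD 10: (21.528,56.962) -> (11.626,58.354) [heading=172, draw]
  RT 60: heading 172 -> 112
]
FD 13: (11.626,58.354) -> (6.756,70.407) [heading=112, draw]
Final: pos=(6.756,70.407), heading=112, 10 segment(s) drawn

Segment endpoints: x in {-2, 0, 6.756, 11.626, 12, 12.349, 20.065, 20.327, 21.528, 24.71, 28.155}, y in {0, 9.994, 16.567, 25.554, 37.161, 43.039, 56.962, 58.354, 70.407}
xmin=-2, ymin=0, xmax=28.155, ymax=70.407

Answer: -2 0 28.155 70.407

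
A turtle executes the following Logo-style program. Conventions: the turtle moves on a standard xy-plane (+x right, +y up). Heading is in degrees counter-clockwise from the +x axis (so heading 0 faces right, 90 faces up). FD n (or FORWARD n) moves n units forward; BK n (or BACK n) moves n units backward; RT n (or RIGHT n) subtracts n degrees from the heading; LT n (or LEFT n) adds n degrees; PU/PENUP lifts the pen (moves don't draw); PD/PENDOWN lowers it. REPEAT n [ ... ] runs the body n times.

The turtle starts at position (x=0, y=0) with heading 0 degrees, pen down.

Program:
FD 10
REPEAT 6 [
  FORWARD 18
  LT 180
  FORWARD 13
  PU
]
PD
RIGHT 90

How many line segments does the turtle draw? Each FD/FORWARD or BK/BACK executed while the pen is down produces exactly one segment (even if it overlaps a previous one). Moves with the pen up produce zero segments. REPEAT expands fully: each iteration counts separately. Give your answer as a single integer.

Answer: 3

Derivation:
Executing turtle program step by step:
Start: pos=(0,0), heading=0, pen down
FD 10: (0,0) -> (10,0) [heading=0, draw]
REPEAT 6 [
  -- iteration 1/6 --
  FD 18: (10,0) -> (28,0) [heading=0, draw]
  LT 180: heading 0 -> 180
  FD 13: (28,0) -> (15,0) [heading=180, draw]
  PU: pen up
  -- iteration 2/6 --
  FD 18: (15,0) -> (-3,0) [heading=180, move]
  LT 180: heading 180 -> 0
  FD 13: (-3,0) -> (10,0) [heading=0, move]
  PU: pen up
  -- iteration 3/6 --
  FD 18: (10,0) -> (28,0) [heading=0, move]
  LT 180: heading 0 -> 180
  FD 13: (28,0) -> (15,0) [heading=180, move]
  PU: pen up
  -- iteration 4/6 --
  FD 18: (15,0) -> (-3,0) [heading=180, move]
  LT 180: heading 180 -> 0
  FD 13: (-3,0) -> (10,0) [heading=0, move]
  PU: pen up
  -- iteration 5/6 --
  FD 18: (10,0) -> (28,0) [heading=0, move]
  LT 180: heading 0 -> 180
  FD 13: (28,0) -> (15,0) [heading=180, move]
  PU: pen up
  -- iteration 6/6 --
  FD 18: (15,0) -> (-3,0) [heading=180, move]
  LT 180: heading 180 -> 0
  FD 13: (-3,0) -> (10,0) [heading=0, move]
  PU: pen up
]
PD: pen down
RT 90: heading 0 -> 270
Final: pos=(10,0), heading=270, 3 segment(s) drawn
Segments drawn: 3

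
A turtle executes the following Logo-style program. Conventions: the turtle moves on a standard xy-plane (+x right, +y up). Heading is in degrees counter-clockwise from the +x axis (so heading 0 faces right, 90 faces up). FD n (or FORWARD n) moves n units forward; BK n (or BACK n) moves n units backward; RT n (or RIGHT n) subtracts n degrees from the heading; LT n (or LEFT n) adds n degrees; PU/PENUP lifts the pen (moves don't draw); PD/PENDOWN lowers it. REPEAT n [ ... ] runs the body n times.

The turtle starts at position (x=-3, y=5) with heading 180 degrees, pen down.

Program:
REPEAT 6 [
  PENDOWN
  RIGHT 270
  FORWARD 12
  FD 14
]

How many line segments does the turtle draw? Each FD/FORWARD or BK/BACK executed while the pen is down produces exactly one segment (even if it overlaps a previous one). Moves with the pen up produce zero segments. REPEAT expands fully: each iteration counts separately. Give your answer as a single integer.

Answer: 12

Derivation:
Executing turtle program step by step:
Start: pos=(-3,5), heading=180, pen down
REPEAT 6 [
  -- iteration 1/6 --
  PD: pen down
  RT 270: heading 180 -> 270
  FD 12: (-3,5) -> (-3,-7) [heading=270, draw]
  FD 14: (-3,-7) -> (-3,-21) [heading=270, draw]
  -- iteration 2/6 --
  PD: pen down
  RT 270: heading 270 -> 0
  FD 12: (-3,-21) -> (9,-21) [heading=0, draw]
  FD 14: (9,-21) -> (23,-21) [heading=0, draw]
  -- iteration 3/6 --
  PD: pen down
  RT 270: heading 0 -> 90
  FD 12: (23,-21) -> (23,-9) [heading=90, draw]
  FD 14: (23,-9) -> (23,5) [heading=90, draw]
  -- iteration 4/6 --
  PD: pen down
  RT 270: heading 90 -> 180
  FD 12: (23,5) -> (11,5) [heading=180, draw]
  FD 14: (11,5) -> (-3,5) [heading=180, draw]
  -- iteration 5/6 --
  PD: pen down
  RT 270: heading 180 -> 270
  FD 12: (-3,5) -> (-3,-7) [heading=270, draw]
  FD 14: (-3,-7) -> (-3,-21) [heading=270, draw]
  -- iteration 6/6 --
  PD: pen down
  RT 270: heading 270 -> 0
  FD 12: (-3,-21) -> (9,-21) [heading=0, draw]
  FD 14: (9,-21) -> (23,-21) [heading=0, draw]
]
Final: pos=(23,-21), heading=0, 12 segment(s) drawn
Segments drawn: 12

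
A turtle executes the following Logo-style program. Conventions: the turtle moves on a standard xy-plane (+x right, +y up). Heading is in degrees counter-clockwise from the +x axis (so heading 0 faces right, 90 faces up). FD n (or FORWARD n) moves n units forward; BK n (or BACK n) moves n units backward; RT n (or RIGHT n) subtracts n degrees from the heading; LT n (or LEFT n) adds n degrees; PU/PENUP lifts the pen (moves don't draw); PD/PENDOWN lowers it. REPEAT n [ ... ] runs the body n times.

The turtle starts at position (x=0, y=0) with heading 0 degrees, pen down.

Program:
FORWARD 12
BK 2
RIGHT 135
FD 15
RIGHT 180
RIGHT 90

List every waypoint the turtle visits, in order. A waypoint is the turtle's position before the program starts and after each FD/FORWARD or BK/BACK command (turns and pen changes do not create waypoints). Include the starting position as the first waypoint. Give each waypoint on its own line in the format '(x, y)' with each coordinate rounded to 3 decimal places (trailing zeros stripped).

Answer: (0, 0)
(12, 0)
(10, 0)
(-0.607, -10.607)

Derivation:
Executing turtle program step by step:
Start: pos=(0,0), heading=0, pen down
FD 12: (0,0) -> (12,0) [heading=0, draw]
BK 2: (12,0) -> (10,0) [heading=0, draw]
RT 135: heading 0 -> 225
FD 15: (10,0) -> (-0.607,-10.607) [heading=225, draw]
RT 180: heading 225 -> 45
RT 90: heading 45 -> 315
Final: pos=(-0.607,-10.607), heading=315, 3 segment(s) drawn
Waypoints (4 total):
(0, 0)
(12, 0)
(10, 0)
(-0.607, -10.607)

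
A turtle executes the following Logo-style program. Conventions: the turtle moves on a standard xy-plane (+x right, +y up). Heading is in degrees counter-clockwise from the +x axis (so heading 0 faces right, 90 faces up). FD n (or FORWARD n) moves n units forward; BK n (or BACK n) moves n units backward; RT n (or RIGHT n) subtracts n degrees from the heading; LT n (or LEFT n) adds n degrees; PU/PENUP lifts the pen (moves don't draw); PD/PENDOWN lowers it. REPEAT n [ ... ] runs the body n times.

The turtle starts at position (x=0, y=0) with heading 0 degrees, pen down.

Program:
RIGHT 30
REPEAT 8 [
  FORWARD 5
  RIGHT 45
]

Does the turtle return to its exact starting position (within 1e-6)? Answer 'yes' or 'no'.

Executing turtle program step by step:
Start: pos=(0,0), heading=0, pen down
RT 30: heading 0 -> 330
REPEAT 8 [
  -- iteration 1/8 --
  FD 5: (0,0) -> (4.33,-2.5) [heading=330, draw]
  RT 45: heading 330 -> 285
  -- iteration 2/8 --
  FD 5: (4.33,-2.5) -> (5.624,-7.33) [heading=285, draw]
  RT 45: heading 285 -> 240
  -- iteration 3/8 --
  FD 5: (5.624,-7.33) -> (3.124,-11.66) [heading=240, draw]
  RT 45: heading 240 -> 195
  -- iteration 4/8 --
  FD 5: (3.124,-11.66) -> (-1.705,-12.954) [heading=195, draw]
  RT 45: heading 195 -> 150
  -- iteration 5/8 --
  FD 5: (-1.705,-12.954) -> (-6.036,-10.454) [heading=150, draw]
  RT 45: heading 150 -> 105
  -- iteration 6/8 --
  FD 5: (-6.036,-10.454) -> (-7.33,-5.624) [heading=105, draw]
  RT 45: heading 105 -> 60
  -- iteration 7/8 --
  FD 5: (-7.33,-5.624) -> (-4.83,-1.294) [heading=60, draw]
  RT 45: heading 60 -> 15
  -- iteration 8/8 --
  FD 5: (-4.83,-1.294) -> (0,0) [heading=15, draw]
  RT 45: heading 15 -> 330
]
Final: pos=(0,0), heading=330, 8 segment(s) drawn

Start position: (0, 0)
Final position: (0, 0)
Distance = 0; < 1e-6 -> CLOSED

Answer: yes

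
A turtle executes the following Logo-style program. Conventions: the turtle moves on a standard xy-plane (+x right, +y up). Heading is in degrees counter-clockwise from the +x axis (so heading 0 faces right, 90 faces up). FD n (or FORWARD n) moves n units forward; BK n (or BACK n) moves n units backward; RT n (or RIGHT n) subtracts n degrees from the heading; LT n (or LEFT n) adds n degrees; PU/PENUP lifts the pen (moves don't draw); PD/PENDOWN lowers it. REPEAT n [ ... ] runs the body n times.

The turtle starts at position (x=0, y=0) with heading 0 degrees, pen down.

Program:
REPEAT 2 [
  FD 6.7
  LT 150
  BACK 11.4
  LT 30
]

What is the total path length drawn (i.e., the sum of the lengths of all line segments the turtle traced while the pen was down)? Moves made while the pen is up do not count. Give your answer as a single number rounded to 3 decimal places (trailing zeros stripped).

Executing turtle program step by step:
Start: pos=(0,0), heading=0, pen down
REPEAT 2 [
  -- iteration 1/2 --
  FD 6.7: (0,0) -> (6.7,0) [heading=0, draw]
  LT 150: heading 0 -> 150
  BK 11.4: (6.7,0) -> (16.573,-5.7) [heading=150, draw]
  LT 30: heading 150 -> 180
  -- iteration 2/2 --
  FD 6.7: (16.573,-5.7) -> (9.873,-5.7) [heading=180, draw]
  LT 150: heading 180 -> 330
  BK 11.4: (9.873,-5.7) -> (0,0) [heading=330, draw]
  LT 30: heading 330 -> 0
]
Final: pos=(0,0), heading=0, 4 segment(s) drawn

Segment lengths:
  seg 1: (0,0) -> (6.7,0), length = 6.7
  seg 2: (6.7,0) -> (16.573,-5.7), length = 11.4
  seg 3: (16.573,-5.7) -> (9.873,-5.7), length = 6.7
  seg 4: (9.873,-5.7) -> (0,0), length = 11.4
Total = 36.2

Answer: 36.2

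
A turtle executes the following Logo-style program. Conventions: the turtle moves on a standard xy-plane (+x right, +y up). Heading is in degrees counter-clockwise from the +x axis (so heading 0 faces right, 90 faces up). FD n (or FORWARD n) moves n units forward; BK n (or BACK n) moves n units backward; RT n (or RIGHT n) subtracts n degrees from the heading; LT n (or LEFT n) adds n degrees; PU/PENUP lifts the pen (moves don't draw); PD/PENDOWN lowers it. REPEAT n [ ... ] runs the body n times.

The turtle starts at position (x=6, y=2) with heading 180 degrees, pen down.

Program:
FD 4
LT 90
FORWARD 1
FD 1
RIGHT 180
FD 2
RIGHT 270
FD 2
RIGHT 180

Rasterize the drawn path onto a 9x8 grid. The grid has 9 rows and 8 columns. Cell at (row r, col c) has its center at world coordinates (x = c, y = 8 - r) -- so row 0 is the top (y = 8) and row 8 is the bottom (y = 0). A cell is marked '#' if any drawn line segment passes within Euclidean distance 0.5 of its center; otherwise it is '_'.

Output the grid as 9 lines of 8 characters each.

Answer: ________
________
________
________
________
________
#######_
__#_____
__#_____

Derivation:
Segment 0: (6,2) -> (2,2)
Segment 1: (2,2) -> (2,1)
Segment 2: (2,1) -> (2,0)
Segment 3: (2,0) -> (2,2)
Segment 4: (2,2) -> (-0,2)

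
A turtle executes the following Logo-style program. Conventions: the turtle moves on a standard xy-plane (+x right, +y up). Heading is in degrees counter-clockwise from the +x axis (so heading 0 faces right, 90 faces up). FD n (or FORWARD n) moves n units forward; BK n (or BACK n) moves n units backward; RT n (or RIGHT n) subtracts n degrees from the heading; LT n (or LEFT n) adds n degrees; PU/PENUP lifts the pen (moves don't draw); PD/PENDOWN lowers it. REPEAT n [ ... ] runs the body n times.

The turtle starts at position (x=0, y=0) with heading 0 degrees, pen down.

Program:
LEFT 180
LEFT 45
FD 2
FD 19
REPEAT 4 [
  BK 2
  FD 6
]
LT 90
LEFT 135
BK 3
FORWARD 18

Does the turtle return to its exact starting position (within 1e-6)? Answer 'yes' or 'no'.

Answer: no

Derivation:
Executing turtle program step by step:
Start: pos=(0,0), heading=0, pen down
LT 180: heading 0 -> 180
LT 45: heading 180 -> 225
FD 2: (0,0) -> (-1.414,-1.414) [heading=225, draw]
FD 19: (-1.414,-1.414) -> (-14.849,-14.849) [heading=225, draw]
REPEAT 4 [
  -- iteration 1/4 --
  BK 2: (-14.849,-14.849) -> (-13.435,-13.435) [heading=225, draw]
  FD 6: (-13.435,-13.435) -> (-17.678,-17.678) [heading=225, draw]
  -- iteration 2/4 --
  BK 2: (-17.678,-17.678) -> (-16.263,-16.263) [heading=225, draw]
  FD 6: (-16.263,-16.263) -> (-20.506,-20.506) [heading=225, draw]
  -- iteration 3/4 --
  BK 2: (-20.506,-20.506) -> (-19.092,-19.092) [heading=225, draw]
  FD 6: (-19.092,-19.092) -> (-23.335,-23.335) [heading=225, draw]
  -- iteration 4/4 --
  BK 2: (-23.335,-23.335) -> (-21.92,-21.92) [heading=225, draw]
  FD 6: (-21.92,-21.92) -> (-26.163,-26.163) [heading=225, draw]
]
LT 90: heading 225 -> 315
LT 135: heading 315 -> 90
BK 3: (-26.163,-26.163) -> (-26.163,-29.163) [heading=90, draw]
FD 18: (-26.163,-29.163) -> (-26.163,-11.163) [heading=90, draw]
Final: pos=(-26.163,-11.163), heading=90, 12 segment(s) drawn

Start position: (0, 0)
Final position: (-26.163, -11.163)
Distance = 28.445; >= 1e-6 -> NOT closed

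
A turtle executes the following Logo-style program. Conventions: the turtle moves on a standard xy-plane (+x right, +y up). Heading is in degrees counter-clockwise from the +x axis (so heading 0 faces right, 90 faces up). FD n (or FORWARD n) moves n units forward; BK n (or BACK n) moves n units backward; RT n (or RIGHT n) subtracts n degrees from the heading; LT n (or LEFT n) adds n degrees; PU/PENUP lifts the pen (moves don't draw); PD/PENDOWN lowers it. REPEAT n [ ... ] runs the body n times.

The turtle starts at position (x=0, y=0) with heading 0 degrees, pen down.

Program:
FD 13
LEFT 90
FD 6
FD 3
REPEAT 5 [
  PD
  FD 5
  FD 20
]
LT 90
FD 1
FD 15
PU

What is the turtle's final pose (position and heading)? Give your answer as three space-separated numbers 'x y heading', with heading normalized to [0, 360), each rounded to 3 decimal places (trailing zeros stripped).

Answer: -3 134 180

Derivation:
Executing turtle program step by step:
Start: pos=(0,0), heading=0, pen down
FD 13: (0,0) -> (13,0) [heading=0, draw]
LT 90: heading 0 -> 90
FD 6: (13,0) -> (13,6) [heading=90, draw]
FD 3: (13,6) -> (13,9) [heading=90, draw]
REPEAT 5 [
  -- iteration 1/5 --
  PD: pen down
  FD 5: (13,9) -> (13,14) [heading=90, draw]
  FD 20: (13,14) -> (13,34) [heading=90, draw]
  -- iteration 2/5 --
  PD: pen down
  FD 5: (13,34) -> (13,39) [heading=90, draw]
  FD 20: (13,39) -> (13,59) [heading=90, draw]
  -- iteration 3/5 --
  PD: pen down
  FD 5: (13,59) -> (13,64) [heading=90, draw]
  FD 20: (13,64) -> (13,84) [heading=90, draw]
  -- iteration 4/5 --
  PD: pen down
  FD 5: (13,84) -> (13,89) [heading=90, draw]
  FD 20: (13,89) -> (13,109) [heading=90, draw]
  -- iteration 5/5 --
  PD: pen down
  FD 5: (13,109) -> (13,114) [heading=90, draw]
  FD 20: (13,114) -> (13,134) [heading=90, draw]
]
LT 90: heading 90 -> 180
FD 1: (13,134) -> (12,134) [heading=180, draw]
FD 15: (12,134) -> (-3,134) [heading=180, draw]
PU: pen up
Final: pos=(-3,134), heading=180, 15 segment(s) drawn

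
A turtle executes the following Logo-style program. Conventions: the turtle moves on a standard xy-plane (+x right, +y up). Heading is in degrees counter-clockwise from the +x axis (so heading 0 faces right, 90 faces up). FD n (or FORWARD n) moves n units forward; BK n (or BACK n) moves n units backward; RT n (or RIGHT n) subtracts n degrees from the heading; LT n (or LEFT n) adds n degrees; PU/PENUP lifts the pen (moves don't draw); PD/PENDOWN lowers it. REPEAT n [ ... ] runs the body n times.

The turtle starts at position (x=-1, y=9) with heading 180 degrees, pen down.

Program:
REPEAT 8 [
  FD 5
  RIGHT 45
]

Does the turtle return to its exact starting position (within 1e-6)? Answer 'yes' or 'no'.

Answer: yes

Derivation:
Executing turtle program step by step:
Start: pos=(-1,9), heading=180, pen down
REPEAT 8 [
  -- iteration 1/8 --
  FD 5: (-1,9) -> (-6,9) [heading=180, draw]
  RT 45: heading 180 -> 135
  -- iteration 2/8 --
  FD 5: (-6,9) -> (-9.536,12.536) [heading=135, draw]
  RT 45: heading 135 -> 90
  -- iteration 3/8 --
  FD 5: (-9.536,12.536) -> (-9.536,17.536) [heading=90, draw]
  RT 45: heading 90 -> 45
  -- iteration 4/8 --
  FD 5: (-9.536,17.536) -> (-6,21.071) [heading=45, draw]
  RT 45: heading 45 -> 0
  -- iteration 5/8 --
  FD 5: (-6,21.071) -> (-1,21.071) [heading=0, draw]
  RT 45: heading 0 -> 315
  -- iteration 6/8 --
  FD 5: (-1,21.071) -> (2.536,17.536) [heading=315, draw]
  RT 45: heading 315 -> 270
  -- iteration 7/8 --
  FD 5: (2.536,17.536) -> (2.536,12.536) [heading=270, draw]
  RT 45: heading 270 -> 225
  -- iteration 8/8 --
  FD 5: (2.536,12.536) -> (-1,9) [heading=225, draw]
  RT 45: heading 225 -> 180
]
Final: pos=(-1,9), heading=180, 8 segment(s) drawn

Start position: (-1, 9)
Final position: (-1, 9)
Distance = 0; < 1e-6 -> CLOSED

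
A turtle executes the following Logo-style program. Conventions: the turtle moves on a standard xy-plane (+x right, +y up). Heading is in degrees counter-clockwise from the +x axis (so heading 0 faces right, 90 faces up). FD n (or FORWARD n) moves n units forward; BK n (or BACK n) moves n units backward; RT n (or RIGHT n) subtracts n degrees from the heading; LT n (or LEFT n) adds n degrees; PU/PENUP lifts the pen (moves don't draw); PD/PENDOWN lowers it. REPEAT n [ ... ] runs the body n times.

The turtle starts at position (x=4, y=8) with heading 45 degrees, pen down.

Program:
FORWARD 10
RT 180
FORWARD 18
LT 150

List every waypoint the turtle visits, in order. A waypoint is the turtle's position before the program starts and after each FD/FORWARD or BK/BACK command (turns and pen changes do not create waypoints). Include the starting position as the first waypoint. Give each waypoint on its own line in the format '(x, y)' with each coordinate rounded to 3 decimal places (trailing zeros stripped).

Answer: (4, 8)
(11.071, 15.071)
(-1.657, 2.343)

Derivation:
Executing turtle program step by step:
Start: pos=(4,8), heading=45, pen down
FD 10: (4,8) -> (11.071,15.071) [heading=45, draw]
RT 180: heading 45 -> 225
FD 18: (11.071,15.071) -> (-1.657,2.343) [heading=225, draw]
LT 150: heading 225 -> 15
Final: pos=(-1.657,2.343), heading=15, 2 segment(s) drawn
Waypoints (3 total):
(4, 8)
(11.071, 15.071)
(-1.657, 2.343)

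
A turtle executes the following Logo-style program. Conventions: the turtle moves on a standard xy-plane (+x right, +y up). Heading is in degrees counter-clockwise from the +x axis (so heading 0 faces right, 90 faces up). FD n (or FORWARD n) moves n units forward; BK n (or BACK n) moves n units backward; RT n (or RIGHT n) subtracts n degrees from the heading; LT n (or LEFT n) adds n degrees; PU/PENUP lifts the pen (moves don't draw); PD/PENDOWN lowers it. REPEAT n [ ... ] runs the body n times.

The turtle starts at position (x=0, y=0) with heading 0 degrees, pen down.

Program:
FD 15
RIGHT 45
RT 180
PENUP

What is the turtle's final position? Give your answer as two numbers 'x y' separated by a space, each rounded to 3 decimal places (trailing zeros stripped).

Executing turtle program step by step:
Start: pos=(0,0), heading=0, pen down
FD 15: (0,0) -> (15,0) [heading=0, draw]
RT 45: heading 0 -> 315
RT 180: heading 315 -> 135
PU: pen up
Final: pos=(15,0), heading=135, 1 segment(s) drawn

Answer: 15 0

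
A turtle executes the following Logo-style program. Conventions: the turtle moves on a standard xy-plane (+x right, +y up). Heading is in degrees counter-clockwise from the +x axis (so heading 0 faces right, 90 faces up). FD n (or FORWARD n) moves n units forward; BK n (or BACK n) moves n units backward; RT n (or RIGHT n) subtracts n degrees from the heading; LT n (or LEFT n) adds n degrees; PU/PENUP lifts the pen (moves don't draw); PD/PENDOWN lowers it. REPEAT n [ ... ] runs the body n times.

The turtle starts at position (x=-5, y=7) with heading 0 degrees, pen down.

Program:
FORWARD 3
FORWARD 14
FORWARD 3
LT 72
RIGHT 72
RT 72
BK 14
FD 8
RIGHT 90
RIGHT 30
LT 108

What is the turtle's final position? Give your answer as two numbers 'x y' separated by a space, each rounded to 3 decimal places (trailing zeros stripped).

Answer: 13.146 12.706

Derivation:
Executing turtle program step by step:
Start: pos=(-5,7), heading=0, pen down
FD 3: (-5,7) -> (-2,7) [heading=0, draw]
FD 14: (-2,7) -> (12,7) [heading=0, draw]
FD 3: (12,7) -> (15,7) [heading=0, draw]
LT 72: heading 0 -> 72
RT 72: heading 72 -> 0
RT 72: heading 0 -> 288
BK 14: (15,7) -> (10.674,20.315) [heading=288, draw]
FD 8: (10.674,20.315) -> (13.146,12.706) [heading=288, draw]
RT 90: heading 288 -> 198
RT 30: heading 198 -> 168
LT 108: heading 168 -> 276
Final: pos=(13.146,12.706), heading=276, 5 segment(s) drawn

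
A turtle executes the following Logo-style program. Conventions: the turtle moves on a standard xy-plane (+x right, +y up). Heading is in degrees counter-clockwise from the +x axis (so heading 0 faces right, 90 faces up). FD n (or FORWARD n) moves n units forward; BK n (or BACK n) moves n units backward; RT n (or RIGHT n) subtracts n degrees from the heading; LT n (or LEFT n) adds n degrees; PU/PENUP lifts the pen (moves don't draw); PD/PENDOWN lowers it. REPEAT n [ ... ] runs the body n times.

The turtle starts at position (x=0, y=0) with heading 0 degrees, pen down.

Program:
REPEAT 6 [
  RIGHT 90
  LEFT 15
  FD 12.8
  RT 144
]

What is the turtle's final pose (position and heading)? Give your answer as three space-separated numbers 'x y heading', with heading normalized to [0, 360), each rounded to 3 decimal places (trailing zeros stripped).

Executing turtle program step by step:
Start: pos=(0,0), heading=0, pen down
REPEAT 6 [
  -- iteration 1/6 --
  RT 90: heading 0 -> 270
  LT 15: heading 270 -> 285
  FD 12.8: (0,0) -> (3.313,-12.364) [heading=285, draw]
  RT 144: heading 285 -> 141
  -- iteration 2/6 --
  RT 90: heading 141 -> 51
  LT 15: heading 51 -> 66
  FD 12.8: (3.313,-12.364) -> (8.519,-0.67) [heading=66, draw]
  RT 144: heading 66 -> 282
  -- iteration 3/6 --
  RT 90: heading 282 -> 192
  LT 15: heading 192 -> 207
  FD 12.8: (8.519,-0.67) -> (-2.886,-6.482) [heading=207, draw]
  RT 144: heading 207 -> 63
  -- iteration 4/6 --
  RT 90: heading 63 -> 333
  LT 15: heading 333 -> 348
  FD 12.8: (-2.886,-6.482) -> (9.635,-9.143) [heading=348, draw]
  RT 144: heading 348 -> 204
  -- iteration 5/6 --
  RT 90: heading 204 -> 114
  LT 15: heading 114 -> 129
  FD 12.8: (9.635,-9.143) -> (1.579,0.805) [heading=129, draw]
  RT 144: heading 129 -> 345
  -- iteration 6/6 --
  RT 90: heading 345 -> 255
  LT 15: heading 255 -> 270
  FD 12.8: (1.579,0.805) -> (1.579,-11.995) [heading=270, draw]
  RT 144: heading 270 -> 126
]
Final: pos=(1.579,-11.995), heading=126, 6 segment(s) drawn

Answer: 1.579 -11.995 126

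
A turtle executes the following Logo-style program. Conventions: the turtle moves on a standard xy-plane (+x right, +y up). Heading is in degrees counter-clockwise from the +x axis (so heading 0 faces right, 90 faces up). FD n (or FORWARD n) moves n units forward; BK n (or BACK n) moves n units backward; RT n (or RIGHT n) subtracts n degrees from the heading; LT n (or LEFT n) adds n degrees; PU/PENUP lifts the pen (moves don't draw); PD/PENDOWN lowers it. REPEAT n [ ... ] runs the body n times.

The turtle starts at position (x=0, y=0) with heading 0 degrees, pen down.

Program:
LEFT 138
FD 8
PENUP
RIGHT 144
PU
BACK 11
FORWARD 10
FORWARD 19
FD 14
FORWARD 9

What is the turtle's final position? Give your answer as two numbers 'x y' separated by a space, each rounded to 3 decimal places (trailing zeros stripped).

Executing turtle program step by step:
Start: pos=(0,0), heading=0, pen down
LT 138: heading 0 -> 138
FD 8: (0,0) -> (-5.945,5.353) [heading=138, draw]
PU: pen up
RT 144: heading 138 -> 354
PU: pen up
BK 11: (-5.945,5.353) -> (-16.885,6.503) [heading=354, move]
FD 10: (-16.885,6.503) -> (-6.94,5.458) [heading=354, move]
FD 19: (-6.94,5.458) -> (11.956,3.472) [heading=354, move]
FD 14: (11.956,3.472) -> (25.88,2.008) [heading=354, move]
FD 9: (25.88,2.008) -> (34.83,1.067) [heading=354, move]
Final: pos=(34.83,1.067), heading=354, 1 segment(s) drawn

Answer: 34.83 1.067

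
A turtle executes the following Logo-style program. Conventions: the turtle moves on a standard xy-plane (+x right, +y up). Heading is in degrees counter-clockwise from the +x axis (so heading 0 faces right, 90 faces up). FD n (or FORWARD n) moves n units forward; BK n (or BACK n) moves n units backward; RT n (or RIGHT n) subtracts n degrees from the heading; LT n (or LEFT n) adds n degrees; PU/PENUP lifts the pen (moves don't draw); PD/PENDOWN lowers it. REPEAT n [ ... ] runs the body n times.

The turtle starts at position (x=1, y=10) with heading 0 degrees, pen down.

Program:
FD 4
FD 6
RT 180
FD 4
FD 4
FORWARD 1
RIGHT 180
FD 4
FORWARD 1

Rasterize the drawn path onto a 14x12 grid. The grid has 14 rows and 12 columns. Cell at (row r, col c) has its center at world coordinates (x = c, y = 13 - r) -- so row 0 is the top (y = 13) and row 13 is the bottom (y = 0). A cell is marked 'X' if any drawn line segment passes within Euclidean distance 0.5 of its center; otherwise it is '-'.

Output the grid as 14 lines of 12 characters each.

Answer: ------------
------------
------------
-XXXXXXXXXXX
------------
------------
------------
------------
------------
------------
------------
------------
------------
------------

Derivation:
Segment 0: (1,10) -> (5,10)
Segment 1: (5,10) -> (11,10)
Segment 2: (11,10) -> (7,10)
Segment 3: (7,10) -> (3,10)
Segment 4: (3,10) -> (2,10)
Segment 5: (2,10) -> (6,10)
Segment 6: (6,10) -> (7,10)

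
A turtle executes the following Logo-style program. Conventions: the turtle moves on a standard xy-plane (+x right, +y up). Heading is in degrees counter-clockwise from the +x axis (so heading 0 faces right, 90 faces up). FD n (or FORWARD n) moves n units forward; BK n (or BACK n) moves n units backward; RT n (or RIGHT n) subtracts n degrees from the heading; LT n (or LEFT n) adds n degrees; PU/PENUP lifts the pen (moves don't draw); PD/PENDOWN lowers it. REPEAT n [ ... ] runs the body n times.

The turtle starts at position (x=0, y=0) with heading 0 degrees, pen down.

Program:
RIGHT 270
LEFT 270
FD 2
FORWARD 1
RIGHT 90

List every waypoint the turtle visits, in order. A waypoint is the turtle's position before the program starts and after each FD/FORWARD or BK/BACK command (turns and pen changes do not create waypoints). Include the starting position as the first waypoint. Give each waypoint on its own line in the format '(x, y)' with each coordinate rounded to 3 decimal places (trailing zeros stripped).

Answer: (0, 0)
(2, 0)
(3, 0)

Derivation:
Executing turtle program step by step:
Start: pos=(0,0), heading=0, pen down
RT 270: heading 0 -> 90
LT 270: heading 90 -> 0
FD 2: (0,0) -> (2,0) [heading=0, draw]
FD 1: (2,0) -> (3,0) [heading=0, draw]
RT 90: heading 0 -> 270
Final: pos=(3,0), heading=270, 2 segment(s) drawn
Waypoints (3 total):
(0, 0)
(2, 0)
(3, 0)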